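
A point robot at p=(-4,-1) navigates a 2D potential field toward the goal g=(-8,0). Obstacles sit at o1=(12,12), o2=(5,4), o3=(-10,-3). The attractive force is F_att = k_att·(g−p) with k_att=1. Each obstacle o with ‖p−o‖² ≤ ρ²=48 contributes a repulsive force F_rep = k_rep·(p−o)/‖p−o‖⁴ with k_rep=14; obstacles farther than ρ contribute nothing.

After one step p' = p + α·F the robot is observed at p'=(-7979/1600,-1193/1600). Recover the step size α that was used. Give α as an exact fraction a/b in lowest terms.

F_att = 1·(g−p) = 1·(-4,1) = (-4.0000,1.0000)
o1: d²=425 > ρ²=48 → inactive
o2: d²=106 > ρ²=48 → inactive
o3: d²=40 ≤ ρ²=48; F_rep = 14·(6,2)/40² = (0.0525,0.0175)
F = F_att + ΣF_rep = (-3.9475,1.0175)
Δp = p'−p = (-0.9869,0.2544); α = Δx/Fx = (-1579/1600) / (-1579/400) = 1/4
check: Δy/Fy = (407/1600) / (407/400) = 1/4 ✓

α = 1/4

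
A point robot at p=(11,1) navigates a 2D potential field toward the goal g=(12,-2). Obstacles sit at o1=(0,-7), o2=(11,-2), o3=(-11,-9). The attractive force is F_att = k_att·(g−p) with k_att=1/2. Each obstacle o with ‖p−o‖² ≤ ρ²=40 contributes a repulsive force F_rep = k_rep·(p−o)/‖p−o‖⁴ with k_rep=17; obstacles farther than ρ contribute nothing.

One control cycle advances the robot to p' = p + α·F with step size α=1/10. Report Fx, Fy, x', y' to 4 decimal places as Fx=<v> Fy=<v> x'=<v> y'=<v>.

Fx=0.5000 Fy=-0.8704 x'=11.0500 y'=0.9130

F_att = 1/2·(g−p) = 1/2·(1,-3) = (0.5000,-1.5000)
o1: d²=185 > ρ²=40 → inactive
o2: d²=9 ≤ ρ²=40; F_rep = 17·(0,3)/9² = (0.0000,0.6296)
o3: d²=584 > ρ²=40 → inactive
F = F_att + ΣF_rep = (0.5000,-0.8704)
p' = p + 1/10·F = (11.0500,0.9130)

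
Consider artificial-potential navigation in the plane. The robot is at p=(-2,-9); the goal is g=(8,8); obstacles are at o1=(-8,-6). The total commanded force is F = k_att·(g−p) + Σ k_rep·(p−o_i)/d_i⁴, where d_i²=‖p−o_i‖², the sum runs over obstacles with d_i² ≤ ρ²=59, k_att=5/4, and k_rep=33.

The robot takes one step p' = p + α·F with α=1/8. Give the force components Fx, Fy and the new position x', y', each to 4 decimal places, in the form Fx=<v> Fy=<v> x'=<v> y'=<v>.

Fx=12.5978 Fy=21.2011 x'=-0.4253 y'=-6.3499

F_att = 5/4·(g−p) = 5/4·(10,17) = (12.5000,21.2500)
o1: d²=45 ≤ ρ²=59; F_rep = 33·(6,-3)/45² = (0.0978,-0.0489)
F = F_att + ΣF_rep = (12.5978,21.2011)
p' = p + 1/8·F = (-0.4253,-6.3499)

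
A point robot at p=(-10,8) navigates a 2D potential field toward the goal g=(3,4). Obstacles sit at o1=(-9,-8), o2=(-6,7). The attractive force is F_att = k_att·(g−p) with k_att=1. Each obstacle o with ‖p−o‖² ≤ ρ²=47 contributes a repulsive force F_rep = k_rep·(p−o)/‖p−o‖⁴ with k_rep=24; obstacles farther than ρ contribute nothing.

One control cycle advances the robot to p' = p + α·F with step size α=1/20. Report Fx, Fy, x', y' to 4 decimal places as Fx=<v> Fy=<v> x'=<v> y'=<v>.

Fx=12.6678 Fy=-3.9170 x'=-9.3666 y'=7.8042

F_att = 1·(g−p) = 1·(13,-4) = (13.0000,-4.0000)
o1: d²=257 > ρ²=47 → inactive
o2: d²=17 ≤ ρ²=47; F_rep = 24·(-4,1)/17² = (-0.3322,0.0830)
F = F_att + ΣF_rep = (12.6678,-3.9170)
p' = p + 1/20·F = (-9.3666,7.8042)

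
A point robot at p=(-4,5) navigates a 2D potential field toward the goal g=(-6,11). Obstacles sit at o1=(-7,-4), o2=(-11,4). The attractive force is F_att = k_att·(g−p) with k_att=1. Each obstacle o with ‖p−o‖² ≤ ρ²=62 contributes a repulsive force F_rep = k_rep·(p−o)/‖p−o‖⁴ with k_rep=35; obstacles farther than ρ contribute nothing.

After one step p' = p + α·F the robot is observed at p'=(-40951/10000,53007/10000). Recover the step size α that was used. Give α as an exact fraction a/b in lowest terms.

F_att = 1·(g−p) = 1·(-2,6) = (-2.0000,6.0000)
o1: d²=90 > ρ²=62 → inactive
o2: d²=50 ≤ ρ²=62; F_rep = 35·(7,1)/50² = (0.0980,0.0140)
F = F_att + ΣF_rep = (-1.9020,6.0140)
Δp = p'−p = (-0.0951,0.3007); α = Δx/Fx = (-951/10000) / (-951/500) = 1/20
check: Δy/Fy = (3007/10000) / (3007/500) = 1/20 ✓

α = 1/20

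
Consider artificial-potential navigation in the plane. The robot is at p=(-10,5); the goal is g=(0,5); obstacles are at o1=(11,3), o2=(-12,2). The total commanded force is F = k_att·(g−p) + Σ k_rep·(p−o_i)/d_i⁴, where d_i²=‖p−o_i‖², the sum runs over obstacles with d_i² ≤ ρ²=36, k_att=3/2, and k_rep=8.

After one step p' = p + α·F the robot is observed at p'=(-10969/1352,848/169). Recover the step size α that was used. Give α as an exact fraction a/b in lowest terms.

F_att = 3/2·(g−p) = 3/2·(10,0) = (15.0000,0.0000)
o1: d²=445 > ρ²=36 → inactive
o2: d²=13 ≤ ρ²=36; F_rep = 8·(2,3)/13² = (0.0947,0.1420)
F = F_att + ΣF_rep = (15.0947,0.1420)
Δp = p'−p = (1.8868,0.0178); α = Δx/Fx = (2551/1352) / (2551/169) = 1/8
check: Δy/Fy = (3/169) / (24/169) = 1/8 ✓

α = 1/8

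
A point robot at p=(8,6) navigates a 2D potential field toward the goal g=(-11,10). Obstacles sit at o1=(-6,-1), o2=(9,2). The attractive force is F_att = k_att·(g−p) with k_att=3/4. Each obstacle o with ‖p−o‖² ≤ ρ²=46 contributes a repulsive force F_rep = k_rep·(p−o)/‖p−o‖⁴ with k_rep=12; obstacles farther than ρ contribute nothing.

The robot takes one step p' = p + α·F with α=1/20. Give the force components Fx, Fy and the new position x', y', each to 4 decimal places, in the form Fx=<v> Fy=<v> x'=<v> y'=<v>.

Fx=-14.2915 Fy=3.1661 x'=7.2854 y'=6.1583

F_att = 3/4·(g−p) = 3/4·(-19,4) = (-14.2500,3.0000)
o1: d²=245 > ρ²=46 → inactive
o2: d²=17 ≤ ρ²=46; F_rep = 12·(-1,4)/17² = (-0.0415,0.1661)
F = F_att + ΣF_rep = (-14.2915,3.1661)
p' = p + 1/20·F = (7.2854,6.1583)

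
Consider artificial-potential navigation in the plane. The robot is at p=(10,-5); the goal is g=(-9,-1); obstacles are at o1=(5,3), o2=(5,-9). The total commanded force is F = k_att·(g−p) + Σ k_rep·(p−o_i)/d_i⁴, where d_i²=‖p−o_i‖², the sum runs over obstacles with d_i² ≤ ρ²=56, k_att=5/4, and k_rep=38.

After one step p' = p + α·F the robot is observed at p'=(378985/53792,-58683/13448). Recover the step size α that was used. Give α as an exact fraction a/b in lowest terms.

F_att = 5/4·(g−p) = 5/4·(-19,4) = (-23.7500,5.0000)
o1: d²=89 > ρ²=56 → inactive
o2: d²=41 ≤ ρ²=56; F_rep = 38·(5,4)/41² = (0.1130,0.0904)
F = F_att + ΣF_rep = (-23.6370,5.0904)
Δp = p'−p = (-2.9546,0.6363); α = Δx/Fx = (-158935/53792) / (-158935/6724) = 1/8
check: Δy/Fy = (8557/13448) / (8557/1681) = 1/8 ✓

α = 1/8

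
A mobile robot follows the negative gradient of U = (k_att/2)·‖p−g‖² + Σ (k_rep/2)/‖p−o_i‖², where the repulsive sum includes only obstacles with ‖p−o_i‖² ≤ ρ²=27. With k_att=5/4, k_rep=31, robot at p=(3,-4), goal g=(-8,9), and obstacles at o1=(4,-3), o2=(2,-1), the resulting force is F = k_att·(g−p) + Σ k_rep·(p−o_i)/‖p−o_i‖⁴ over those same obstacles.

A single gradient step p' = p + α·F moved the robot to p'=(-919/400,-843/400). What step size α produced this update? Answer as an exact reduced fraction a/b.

α = 1/4

F_att = 5/4·(g−p) = 5/4·(-11,13) = (-13.7500,16.2500)
o1: d²=2 ≤ ρ²=27; F_rep = 31·(-1,-1)/2² = (-7.7500,-7.7500)
o2: d²=10 ≤ ρ²=27; F_rep = 31·(1,-3)/10² = (0.3100,-0.9300)
F = F_att + ΣF_rep = (-21.1900,7.5700)
Δp = p'−p = (-5.2975,1.8925); α = Δx/Fx = (-2119/400) / (-2119/100) = 1/4
check: Δy/Fy = (757/400) / (757/100) = 1/4 ✓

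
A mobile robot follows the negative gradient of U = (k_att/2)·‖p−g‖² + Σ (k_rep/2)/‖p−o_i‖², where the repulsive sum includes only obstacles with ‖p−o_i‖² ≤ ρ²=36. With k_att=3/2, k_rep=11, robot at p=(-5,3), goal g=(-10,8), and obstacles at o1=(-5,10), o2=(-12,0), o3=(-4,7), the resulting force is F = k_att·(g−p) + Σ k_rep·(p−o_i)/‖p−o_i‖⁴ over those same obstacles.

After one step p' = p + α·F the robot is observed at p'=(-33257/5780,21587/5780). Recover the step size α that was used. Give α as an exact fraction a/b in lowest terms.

F_att = 3/2·(g−p) = 3/2·(-5,5) = (-7.5000,7.5000)
o1: d²=49 > ρ²=36 → inactive
o2: d²=58 > ρ²=36 → inactive
o3: d²=17 ≤ ρ²=36; F_rep = 11·(-1,-4)/17² = (-0.0381,-0.1522)
F = F_att + ΣF_rep = (-7.5381,7.3478)
Δp = p'−p = (-0.7538,0.7348); α = Δx/Fx = (-4357/5780) / (-4357/578) = 1/10
check: Δy/Fy = (4247/5780) / (4247/578) = 1/10 ✓

α = 1/10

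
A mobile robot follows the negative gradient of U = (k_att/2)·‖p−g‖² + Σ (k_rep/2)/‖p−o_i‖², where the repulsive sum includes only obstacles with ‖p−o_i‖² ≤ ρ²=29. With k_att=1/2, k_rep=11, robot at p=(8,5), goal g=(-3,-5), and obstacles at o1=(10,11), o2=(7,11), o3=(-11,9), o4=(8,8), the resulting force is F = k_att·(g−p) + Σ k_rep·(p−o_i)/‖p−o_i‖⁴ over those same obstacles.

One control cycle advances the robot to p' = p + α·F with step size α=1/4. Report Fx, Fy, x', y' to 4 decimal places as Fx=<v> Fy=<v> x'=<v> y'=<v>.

Fx=-5.5000 Fy=-5.4074 x'=6.6250 y'=3.6481

F_att = 1/2·(g−p) = 1/2·(-11,-10) = (-5.5000,-5.0000)
o1: d²=40 > ρ²=29 → inactive
o2: d²=37 > ρ²=29 → inactive
o3: d²=377 > ρ²=29 → inactive
o4: d²=9 ≤ ρ²=29; F_rep = 11·(0,-3)/9² = (0.0000,-0.4074)
F = F_att + ΣF_rep = (-5.5000,-5.4074)
p' = p + 1/4·F = (6.6250,3.6481)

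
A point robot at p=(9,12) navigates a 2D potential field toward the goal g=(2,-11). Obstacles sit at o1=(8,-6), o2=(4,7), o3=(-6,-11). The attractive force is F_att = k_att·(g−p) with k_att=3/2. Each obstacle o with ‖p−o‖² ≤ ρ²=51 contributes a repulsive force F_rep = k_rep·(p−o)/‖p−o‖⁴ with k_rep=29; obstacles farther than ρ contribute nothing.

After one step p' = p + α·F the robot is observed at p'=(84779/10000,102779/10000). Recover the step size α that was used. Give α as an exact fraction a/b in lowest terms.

α = 1/20

F_att = 3/2·(g−p) = 3/2·(-7,-23) = (-10.5000,-34.5000)
o1: d²=325 > ρ²=51 → inactive
o2: d²=50 ≤ ρ²=51; F_rep = 29·(5,5)/50² = (0.0580,0.0580)
o3: d²=754 > ρ²=51 → inactive
F = F_att + ΣF_rep = (-10.4420,-34.4420)
Δp = p'−p = (-0.5221,-1.7221); α = Δx/Fx = (-5221/10000) / (-5221/500) = 1/20
check: Δy/Fy = (-17221/10000) / (-17221/500) = 1/20 ✓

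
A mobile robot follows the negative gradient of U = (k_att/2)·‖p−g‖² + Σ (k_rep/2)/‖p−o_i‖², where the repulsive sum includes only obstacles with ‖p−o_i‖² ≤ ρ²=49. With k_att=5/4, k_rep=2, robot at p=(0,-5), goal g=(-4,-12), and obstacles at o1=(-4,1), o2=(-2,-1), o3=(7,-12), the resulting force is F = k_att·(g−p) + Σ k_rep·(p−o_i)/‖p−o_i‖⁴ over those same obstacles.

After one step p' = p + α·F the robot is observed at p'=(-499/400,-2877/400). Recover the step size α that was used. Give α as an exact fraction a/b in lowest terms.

α = 1/4

F_att = 5/4·(g−p) = 5/4·(-4,-7) = (-5.0000,-8.7500)
o1: d²=52 > ρ²=49 → inactive
o2: d²=20 ≤ ρ²=49; F_rep = 2·(2,-4)/20² = (0.0100,-0.0200)
o3: d²=98 > ρ²=49 → inactive
F = F_att + ΣF_rep = (-4.9900,-8.7700)
Δp = p'−p = (-1.2475,-2.1925); α = Δx/Fx = (-499/400) / (-499/100) = 1/4
check: Δy/Fy = (-877/400) / (-877/100) = 1/4 ✓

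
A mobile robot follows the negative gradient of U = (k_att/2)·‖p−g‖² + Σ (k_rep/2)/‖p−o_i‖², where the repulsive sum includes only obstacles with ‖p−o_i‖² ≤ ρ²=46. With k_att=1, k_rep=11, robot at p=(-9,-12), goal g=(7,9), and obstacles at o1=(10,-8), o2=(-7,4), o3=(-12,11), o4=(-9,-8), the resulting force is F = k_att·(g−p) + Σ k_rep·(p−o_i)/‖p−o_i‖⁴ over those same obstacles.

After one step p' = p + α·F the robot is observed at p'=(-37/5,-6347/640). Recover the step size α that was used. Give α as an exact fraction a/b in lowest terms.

α = 1/10

F_att = 1·(g−p) = 1·(16,21) = (16.0000,21.0000)
o1: d²=377 > ρ²=46 → inactive
o2: d²=260 > ρ²=46 → inactive
o3: d²=538 > ρ²=46 → inactive
o4: d²=16 ≤ ρ²=46; F_rep = 11·(0,-4)/16² = (0.0000,-0.1719)
F = F_att + ΣF_rep = (16.0000,20.8281)
Δp = p'−p = (1.6000,2.0828); α = Δx/Fx = (8/5) / (16) = 1/10
check: Δy/Fy = (1333/640) / (1333/64) = 1/10 ✓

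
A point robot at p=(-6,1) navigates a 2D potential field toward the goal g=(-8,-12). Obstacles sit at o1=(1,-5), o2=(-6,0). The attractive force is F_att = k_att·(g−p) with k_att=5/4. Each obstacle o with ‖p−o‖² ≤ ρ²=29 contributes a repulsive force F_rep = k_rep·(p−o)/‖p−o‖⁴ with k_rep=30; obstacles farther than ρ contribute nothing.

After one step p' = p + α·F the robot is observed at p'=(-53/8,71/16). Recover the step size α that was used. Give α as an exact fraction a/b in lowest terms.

F_att = 5/4·(g−p) = 5/4·(-2,-13) = (-2.5000,-16.2500)
o1: d²=85 > ρ²=29 → inactive
o2: d²=1 ≤ ρ²=29; F_rep = 30·(0,1)/1² = (0.0000,30.0000)
F = F_att + ΣF_rep = (-2.5000,13.7500)
Δp = p'−p = (-0.6250,3.4375); α = Δx/Fx = (-5/8) / (-5/2) = 1/4
check: Δy/Fy = (55/16) / (55/4) = 1/4 ✓

α = 1/4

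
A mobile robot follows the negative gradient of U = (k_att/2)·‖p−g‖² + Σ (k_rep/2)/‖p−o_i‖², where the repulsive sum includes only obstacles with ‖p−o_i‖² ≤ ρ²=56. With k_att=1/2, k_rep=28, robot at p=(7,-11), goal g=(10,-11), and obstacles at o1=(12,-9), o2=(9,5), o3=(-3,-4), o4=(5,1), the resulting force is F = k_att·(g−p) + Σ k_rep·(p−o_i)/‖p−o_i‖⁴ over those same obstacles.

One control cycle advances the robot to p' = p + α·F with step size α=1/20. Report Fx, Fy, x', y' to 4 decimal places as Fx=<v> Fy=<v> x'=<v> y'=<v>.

Fx=1.3335 Fy=-0.0666 x'=7.0667 y'=-11.0033

F_att = 1/2·(g−p) = 1/2·(3,0) = (1.5000,0.0000)
o1: d²=29 ≤ ρ²=56; F_rep = 28·(-5,-2)/29² = (-0.1665,-0.0666)
o2: d²=260 > ρ²=56 → inactive
o3: d²=149 > ρ²=56 → inactive
o4: d²=148 > ρ²=56 → inactive
F = F_att + ΣF_rep = (1.3335,-0.0666)
p' = p + 1/20·F = (7.0667,-11.0033)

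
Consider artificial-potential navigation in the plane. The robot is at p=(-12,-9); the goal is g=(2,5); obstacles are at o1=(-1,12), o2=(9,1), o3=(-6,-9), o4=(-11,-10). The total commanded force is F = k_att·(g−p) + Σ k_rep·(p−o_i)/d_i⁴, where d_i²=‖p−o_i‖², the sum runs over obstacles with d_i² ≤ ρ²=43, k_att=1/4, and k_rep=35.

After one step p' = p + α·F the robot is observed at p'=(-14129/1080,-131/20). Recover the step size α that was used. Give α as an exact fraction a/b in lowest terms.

α = 1/5

F_att = 1/4·(g−p) = 1/4·(14,14) = (3.5000,3.5000)
o1: d²=562 > ρ²=43 → inactive
o2: d²=541 > ρ²=43 → inactive
o3: d²=36 ≤ ρ²=43; F_rep = 35·(-6,0)/36² = (-0.1620,0.0000)
o4: d²=2 ≤ ρ²=43; F_rep = 35·(-1,1)/2² = (-8.7500,8.7500)
F = F_att + ΣF_rep = (-5.4120,12.2500)
Δp = p'−p = (-1.0824,2.4500); α = Δx/Fx = (-1169/1080) / (-1169/216) = 1/5
check: Δy/Fy = (49/20) / (49/4) = 1/5 ✓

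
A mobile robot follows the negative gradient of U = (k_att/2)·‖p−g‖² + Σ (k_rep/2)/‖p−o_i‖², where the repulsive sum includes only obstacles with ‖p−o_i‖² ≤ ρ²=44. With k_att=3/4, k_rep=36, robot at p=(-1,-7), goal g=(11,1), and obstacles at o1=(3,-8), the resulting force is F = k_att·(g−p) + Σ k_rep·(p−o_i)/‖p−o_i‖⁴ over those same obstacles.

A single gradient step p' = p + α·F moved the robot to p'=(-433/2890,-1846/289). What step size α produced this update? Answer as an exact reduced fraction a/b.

α = 1/10

F_att = 3/4·(g−p) = 3/4·(12,8) = (9.0000,6.0000)
o1: d²=17 ≤ ρ²=44; F_rep = 36·(-4,1)/17² = (-0.4983,0.1246)
F = F_att + ΣF_rep = (8.5017,6.1246)
Δp = p'−p = (0.8502,0.6125); α = Δx/Fx = (2457/2890) / (2457/289) = 1/10
check: Δy/Fy = (177/289) / (1770/289) = 1/10 ✓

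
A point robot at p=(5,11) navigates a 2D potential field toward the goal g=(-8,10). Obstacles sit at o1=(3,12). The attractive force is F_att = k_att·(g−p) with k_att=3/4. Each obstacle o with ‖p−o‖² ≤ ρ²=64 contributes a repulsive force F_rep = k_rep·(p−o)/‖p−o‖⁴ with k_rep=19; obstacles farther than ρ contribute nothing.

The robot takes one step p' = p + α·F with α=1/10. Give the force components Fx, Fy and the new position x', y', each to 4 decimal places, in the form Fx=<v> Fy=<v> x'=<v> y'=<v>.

F_att = 3/4·(g−p) = 3/4·(-13,-1) = (-9.7500,-0.7500)
o1: d²=5 ≤ ρ²=64; F_rep = 19·(2,-1)/5² = (1.5200,-0.7600)
F = F_att + ΣF_rep = (-8.2300,-1.5100)
p' = p + 1/10·F = (4.1770,10.8490)

Fx=-8.2300 Fy=-1.5100 x'=4.1770 y'=10.8490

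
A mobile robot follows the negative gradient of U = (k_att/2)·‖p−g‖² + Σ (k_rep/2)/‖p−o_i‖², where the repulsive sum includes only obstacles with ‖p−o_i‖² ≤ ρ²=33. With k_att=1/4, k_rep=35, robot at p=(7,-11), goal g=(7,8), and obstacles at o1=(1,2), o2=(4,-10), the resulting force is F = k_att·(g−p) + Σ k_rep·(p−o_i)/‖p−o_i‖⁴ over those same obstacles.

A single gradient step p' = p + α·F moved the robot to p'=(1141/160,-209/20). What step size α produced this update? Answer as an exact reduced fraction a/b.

α = 1/8

F_att = 1/4·(g−p) = 1/4·(0,19) = (0.0000,4.7500)
o1: d²=205 > ρ²=33 → inactive
o2: d²=10 ≤ ρ²=33; F_rep = 35·(3,-1)/10² = (1.0500,-0.3500)
F = F_att + ΣF_rep = (1.0500,4.4000)
Δp = p'−p = (0.1313,0.5500); α = Δx/Fx = (21/160) / (21/20) = 1/8
check: Δy/Fy = (11/20) / (22/5) = 1/8 ✓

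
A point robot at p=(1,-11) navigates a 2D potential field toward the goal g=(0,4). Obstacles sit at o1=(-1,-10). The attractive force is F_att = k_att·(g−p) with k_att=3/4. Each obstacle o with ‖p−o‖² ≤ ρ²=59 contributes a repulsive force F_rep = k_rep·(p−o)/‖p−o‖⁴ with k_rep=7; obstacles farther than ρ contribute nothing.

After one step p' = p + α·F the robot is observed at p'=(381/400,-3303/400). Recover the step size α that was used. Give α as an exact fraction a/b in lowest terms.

F_att = 3/4·(g−p) = 3/4·(-1,15) = (-0.7500,11.2500)
o1: d²=5 ≤ ρ²=59; F_rep = 7·(2,-1)/5² = (0.5600,-0.2800)
F = F_att + ΣF_rep = (-0.1900,10.9700)
Δp = p'−p = (-0.0475,2.7425); α = Δx/Fx = (-19/400) / (-19/100) = 1/4
check: Δy/Fy = (1097/400) / (1097/100) = 1/4 ✓

α = 1/4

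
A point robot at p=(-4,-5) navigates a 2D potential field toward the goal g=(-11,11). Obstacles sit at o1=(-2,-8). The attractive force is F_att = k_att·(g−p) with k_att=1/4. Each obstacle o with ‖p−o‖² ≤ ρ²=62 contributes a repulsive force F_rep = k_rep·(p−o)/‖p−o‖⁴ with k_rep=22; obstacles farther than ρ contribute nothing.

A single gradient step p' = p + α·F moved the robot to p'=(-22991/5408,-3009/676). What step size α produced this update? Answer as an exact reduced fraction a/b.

F_att = 1/4·(g−p) = 1/4·(-7,16) = (-1.7500,4.0000)
o1: d²=13 ≤ ρ²=62; F_rep = 22·(-2,3)/13² = (-0.2604,0.3905)
F = F_att + ΣF_rep = (-2.0104,4.3905)
Δp = p'−p = (-0.2513,0.5488); α = Δx/Fx = (-1359/5408) / (-1359/676) = 1/8
check: Δy/Fy = (371/676) / (742/169) = 1/8 ✓

α = 1/8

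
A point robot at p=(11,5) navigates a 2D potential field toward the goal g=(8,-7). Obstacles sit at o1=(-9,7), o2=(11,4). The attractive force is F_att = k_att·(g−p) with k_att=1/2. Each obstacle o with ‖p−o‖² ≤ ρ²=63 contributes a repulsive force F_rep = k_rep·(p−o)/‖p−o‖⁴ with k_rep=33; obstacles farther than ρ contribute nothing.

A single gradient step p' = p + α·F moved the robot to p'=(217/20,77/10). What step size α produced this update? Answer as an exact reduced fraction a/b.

α = 1/10

F_att = 1/2·(g−p) = 1/2·(-3,-12) = (-1.5000,-6.0000)
o1: d²=404 > ρ²=63 → inactive
o2: d²=1 ≤ ρ²=63; F_rep = 33·(0,1)/1² = (0.0000,33.0000)
F = F_att + ΣF_rep = (-1.5000,27.0000)
Δp = p'−p = (-0.1500,2.7000); α = Δx/Fx = (-3/20) / (-3/2) = 1/10
check: Δy/Fy = (27/10) / (27) = 1/10 ✓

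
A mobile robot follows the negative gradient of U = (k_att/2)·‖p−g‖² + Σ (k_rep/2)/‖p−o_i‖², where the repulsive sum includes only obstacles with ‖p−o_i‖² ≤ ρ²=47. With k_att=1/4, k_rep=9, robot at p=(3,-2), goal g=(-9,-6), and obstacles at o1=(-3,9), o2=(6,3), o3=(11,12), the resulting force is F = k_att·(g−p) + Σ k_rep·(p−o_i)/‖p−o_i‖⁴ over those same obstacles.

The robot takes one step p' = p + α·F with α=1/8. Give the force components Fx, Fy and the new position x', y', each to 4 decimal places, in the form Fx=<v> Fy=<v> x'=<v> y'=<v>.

Fx=-3.0234 Fy=-1.0389 x'=2.6221 y'=-2.1299

F_att = 1/4·(g−p) = 1/4·(-12,-4) = (-3.0000,-1.0000)
o1: d²=157 > ρ²=47 → inactive
o2: d²=34 ≤ ρ²=47; F_rep = 9·(-3,-5)/34² = (-0.0234,-0.0389)
o3: d²=260 > ρ²=47 → inactive
F = F_att + ΣF_rep = (-3.0234,-1.0389)
p' = p + 1/8·F = (2.6221,-2.1299)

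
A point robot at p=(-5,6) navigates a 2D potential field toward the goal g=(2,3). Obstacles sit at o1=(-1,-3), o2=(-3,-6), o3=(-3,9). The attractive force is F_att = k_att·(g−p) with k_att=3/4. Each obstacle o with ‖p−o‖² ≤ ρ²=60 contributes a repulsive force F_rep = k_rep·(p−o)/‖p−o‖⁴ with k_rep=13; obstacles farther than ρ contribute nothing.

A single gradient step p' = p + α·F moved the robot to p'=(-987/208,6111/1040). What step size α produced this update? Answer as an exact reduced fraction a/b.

F_att = 3/4·(g−p) = 3/4·(7,-3) = (5.2500,-2.2500)
o1: d²=97 > ρ²=60 → inactive
o2: d²=148 > ρ²=60 → inactive
o3: d²=13 ≤ ρ²=60; F_rep = 13·(-2,-3)/13² = (-0.1538,-0.2308)
F = F_att + ΣF_rep = (5.0962,-2.4808)
Δp = p'−p = (0.2548,-0.1240); α = Δx/Fx = (53/208) / (265/52) = 1/20
check: Δy/Fy = (-129/1040) / (-129/52) = 1/20 ✓

α = 1/20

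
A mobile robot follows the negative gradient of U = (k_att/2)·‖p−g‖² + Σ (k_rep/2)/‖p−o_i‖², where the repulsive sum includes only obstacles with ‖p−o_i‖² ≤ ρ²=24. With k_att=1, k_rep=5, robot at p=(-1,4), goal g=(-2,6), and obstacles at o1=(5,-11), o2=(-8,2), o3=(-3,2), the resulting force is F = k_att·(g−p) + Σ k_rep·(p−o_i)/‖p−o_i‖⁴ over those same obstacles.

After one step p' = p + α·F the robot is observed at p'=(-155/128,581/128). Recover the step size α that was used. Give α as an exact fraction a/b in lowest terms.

F_att = 1·(g−p) = 1·(-1,2) = (-1.0000,2.0000)
o1: d²=261 > ρ²=24 → inactive
o2: d²=53 > ρ²=24 → inactive
o3: d²=8 ≤ ρ²=24; F_rep = 5·(2,2)/8² = (0.1562,0.1562)
F = F_att + ΣF_rep = (-0.8438,2.1562)
Δp = p'−p = (-0.2109,0.5391); α = Δx/Fx = (-27/128) / (-27/32) = 1/4
check: Δy/Fy = (69/128) / (69/32) = 1/4 ✓

α = 1/4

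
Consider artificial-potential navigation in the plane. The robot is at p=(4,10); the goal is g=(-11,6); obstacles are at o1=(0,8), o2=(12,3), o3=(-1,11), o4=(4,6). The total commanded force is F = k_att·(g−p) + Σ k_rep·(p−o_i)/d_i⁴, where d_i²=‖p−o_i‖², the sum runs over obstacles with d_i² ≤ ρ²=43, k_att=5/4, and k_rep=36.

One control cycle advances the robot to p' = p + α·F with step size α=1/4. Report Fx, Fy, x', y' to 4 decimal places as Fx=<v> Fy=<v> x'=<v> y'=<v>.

F_att = 5/4·(g−p) = 5/4·(-15,-4) = (-18.7500,-5.0000)
o1: d²=20 ≤ ρ²=43; F_rep = 36·(4,2)/20² = (0.3600,0.1800)
o2: d²=113 > ρ²=43 → inactive
o3: d²=26 ≤ ρ²=43; F_rep = 36·(5,-1)/26² = (0.2663,-0.0533)
o4: d²=16 ≤ ρ²=43; F_rep = 36·(0,4)/16² = (0.0000,0.5625)
F = F_att + ΣF_rep = (-18.1237,-4.3108)
p' = p + 1/4·F = (-0.5309,8.9223)

Fx=-18.1237 Fy=-4.3108 x'=-0.5309 y'=8.9223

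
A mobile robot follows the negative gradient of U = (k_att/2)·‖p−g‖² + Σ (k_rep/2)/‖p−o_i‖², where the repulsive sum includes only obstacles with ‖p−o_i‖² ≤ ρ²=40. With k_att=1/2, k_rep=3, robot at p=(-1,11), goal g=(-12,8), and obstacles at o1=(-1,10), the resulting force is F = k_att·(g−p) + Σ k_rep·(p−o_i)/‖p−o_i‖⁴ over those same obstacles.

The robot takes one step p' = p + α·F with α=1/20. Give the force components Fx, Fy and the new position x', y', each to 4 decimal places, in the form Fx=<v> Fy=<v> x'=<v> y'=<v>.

Fx=-5.5000 Fy=1.5000 x'=-1.2750 y'=11.0750

F_att = 1/2·(g−p) = 1/2·(-11,-3) = (-5.5000,-1.5000)
o1: d²=1 ≤ ρ²=40; F_rep = 3·(0,1)/1² = (0.0000,3.0000)
F = F_att + ΣF_rep = (-5.5000,1.5000)
p' = p + 1/20·F = (-1.2750,11.0750)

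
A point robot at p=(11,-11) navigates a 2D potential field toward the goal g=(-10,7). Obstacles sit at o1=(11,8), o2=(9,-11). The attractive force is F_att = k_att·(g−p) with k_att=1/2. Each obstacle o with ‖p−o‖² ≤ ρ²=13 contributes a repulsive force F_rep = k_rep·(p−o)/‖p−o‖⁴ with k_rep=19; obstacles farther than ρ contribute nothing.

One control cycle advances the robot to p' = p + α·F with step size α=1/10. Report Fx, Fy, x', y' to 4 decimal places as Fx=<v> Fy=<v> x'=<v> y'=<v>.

Fx=-8.1250 Fy=9.0000 x'=10.1875 y'=-10.1000

F_att = 1/2·(g−p) = 1/2·(-21,18) = (-10.5000,9.0000)
o1: d²=361 > ρ²=13 → inactive
o2: d²=4 ≤ ρ²=13; F_rep = 19·(2,0)/4² = (2.3750,0.0000)
F = F_att + ΣF_rep = (-8.1250,9.0000)
p' = p + 1/10·F = (10.1875,-10.1000)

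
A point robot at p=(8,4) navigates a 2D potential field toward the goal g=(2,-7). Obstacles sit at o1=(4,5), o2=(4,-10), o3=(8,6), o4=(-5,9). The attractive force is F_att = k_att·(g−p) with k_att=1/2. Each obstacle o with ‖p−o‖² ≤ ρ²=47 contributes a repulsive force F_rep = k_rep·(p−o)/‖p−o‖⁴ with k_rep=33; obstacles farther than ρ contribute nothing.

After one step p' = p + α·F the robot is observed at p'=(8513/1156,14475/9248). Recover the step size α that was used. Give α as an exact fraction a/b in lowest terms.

F_att = 1/2·(g−p) = 1/2·(-6,-11) = (-3.0000,-5.5000)
o1: d²=17 ≤ ρ²=47; F_rep = 33·(4,-1)/17² = (0.4567,-0.1142)
o2: d²=212 > ρ²=47 → inactive
o3: d²=4 ≤ ρ²=47; F_rep = 33·(0,-2)/4² = (0.0000,-4.1250)
o4: d²=194 > ρ²=47 → inactive
F = F_att + ΣF_rep = (-2.5433,-9.7392)
Δp = p'−p = (-0.6358,-2.4348); α = Δx/Fx = (-735/1156) / (-735/289) = 1/4
check: Δy/Fy = (-22517/9248) / (-22517/2312) = 1/4 ✓

α = 1/4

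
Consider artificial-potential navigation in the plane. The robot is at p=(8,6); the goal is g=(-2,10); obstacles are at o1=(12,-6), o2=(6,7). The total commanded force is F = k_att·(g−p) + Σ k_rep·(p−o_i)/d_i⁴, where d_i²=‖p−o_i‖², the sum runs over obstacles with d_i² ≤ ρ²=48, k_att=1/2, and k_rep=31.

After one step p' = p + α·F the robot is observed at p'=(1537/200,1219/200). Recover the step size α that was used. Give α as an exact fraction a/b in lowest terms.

F_att = 1/2·(g−p) = 1/2·(-10,4) = (-5.0000,2.0000)
o1: d²=160 > ρ²=48 → inactive
o2: d²=5 ≤ ρ²=48; F_rep = 31·(2,-1)/5² = (2.4800,-1.2400)
F = F_att + ΣF_rep = (-2.5200,0.7600)
Δp = p'−p = (-0.3150,0.0950); α = Δx/Fx = (-63/200) / (-63/25) = 1/8
check: Δy/Fy = (19/200) / (19/25) = 1/8 ✓

α = 1/8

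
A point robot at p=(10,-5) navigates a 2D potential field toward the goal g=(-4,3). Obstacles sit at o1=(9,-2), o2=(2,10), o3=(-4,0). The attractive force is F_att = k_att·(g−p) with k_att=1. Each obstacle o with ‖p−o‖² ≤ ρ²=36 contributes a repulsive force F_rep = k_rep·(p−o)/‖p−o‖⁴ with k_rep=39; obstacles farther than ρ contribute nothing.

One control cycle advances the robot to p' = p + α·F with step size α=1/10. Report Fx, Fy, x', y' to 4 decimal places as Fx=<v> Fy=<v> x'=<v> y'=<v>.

F_att = 1·(g−p) = 1·(-14,8) = (-14.0000,8.0000)
o1: d²=10 ≤ ρ²=36; F_rep = 39·(1,-3)/10² = (0.3900,-1.1700)
o2: d²=289 > ρ²=36 → inactive
o3: d²=221 > ρ²=36 → inactive
F = F_att + ΣF_rep = (-13.6100,6.8300)
p' = p + 1/10·F = (8.6390,-4.3170)

Fx=-13.6100 Fy=6.8300 x'=8.6390 y'=-4.3170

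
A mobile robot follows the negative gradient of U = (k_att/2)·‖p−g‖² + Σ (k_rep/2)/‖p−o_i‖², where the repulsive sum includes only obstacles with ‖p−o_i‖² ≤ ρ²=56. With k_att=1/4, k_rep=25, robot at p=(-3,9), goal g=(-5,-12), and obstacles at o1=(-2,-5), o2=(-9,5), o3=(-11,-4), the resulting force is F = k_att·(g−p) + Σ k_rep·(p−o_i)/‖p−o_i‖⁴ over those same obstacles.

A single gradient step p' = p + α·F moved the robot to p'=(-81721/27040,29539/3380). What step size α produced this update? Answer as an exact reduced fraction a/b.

α = 1/20

F_att = 1/4·(g−p) = 1/4·(-2,-21) = (-0.5000,-5.2500)
o1: d²=197 > ρ²=56 → inactive
o2: d²=52 ≤ ρ²=56; F_rep = 25·(6,4)/52² = (0.0555,0.0370)
o3: d²=233 > ρ²=56 → inactive
F = F_att + ΣF_rep = (-0.4445,-5.2130)
Δp = p'−p = (-0.0222,-0.2607); α = Δx/Fx = (-601/27040) / (-601/1352) = 1/20
check: Δy/Fy = (-881/3380) / (-881/169) = 1/20 ✓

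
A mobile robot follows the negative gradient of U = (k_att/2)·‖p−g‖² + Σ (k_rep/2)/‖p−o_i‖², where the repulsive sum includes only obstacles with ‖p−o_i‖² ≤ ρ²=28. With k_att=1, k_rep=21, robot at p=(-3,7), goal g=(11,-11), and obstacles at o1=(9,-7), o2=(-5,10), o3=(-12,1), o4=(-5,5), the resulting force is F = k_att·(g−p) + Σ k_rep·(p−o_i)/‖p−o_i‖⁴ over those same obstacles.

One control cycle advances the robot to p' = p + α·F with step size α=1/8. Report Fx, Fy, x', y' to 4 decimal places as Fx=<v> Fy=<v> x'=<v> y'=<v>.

F_att = 1·(g−p) = 1·(14,-18) = (14.0000,-18.0000)
o1: d²=340 > ρ²=28 → inactive
o2: d²=13 ≤ ρ²=28; F_rep = 21·(2,-3)/13² = (0.2485,-0.3728)
o3: d²=117 > ρ²=28 → inactive
o4: d²=8 ≤ ρ²=28; F_rep = 21·(2,2)/8² = (0.6562,0.6562)
F = F_att + ΣF_rep = (14.9048,-17.7165)
p' = p + 1/8·F = (-1.1369,4.7854)

Fx=14.9048 Fy=-17.7165 x'=-1.1369 y'=4.7854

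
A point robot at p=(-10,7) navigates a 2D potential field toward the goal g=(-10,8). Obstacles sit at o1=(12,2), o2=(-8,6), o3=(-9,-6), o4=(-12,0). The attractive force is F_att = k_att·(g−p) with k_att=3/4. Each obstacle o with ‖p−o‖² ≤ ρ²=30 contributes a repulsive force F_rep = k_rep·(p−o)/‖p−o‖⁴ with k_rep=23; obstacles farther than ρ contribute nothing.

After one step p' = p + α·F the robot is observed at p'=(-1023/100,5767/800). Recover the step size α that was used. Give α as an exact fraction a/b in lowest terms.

α = 1/8

F_att = 3/4·(g−p) = 3/4·(0,1) = (0.0000,0.7500)
o1: d²=509 > ρ²=30 → inactive
o2: d²=5 ≤ ρ²=30; F_rep = 23·(-2,1)/5² = (-1.8400,0.9200)
o3: d²=170 > ρ²=30 → inactive
o4: d²=53 > ρ²=30 → inactive
F = F_att + ΣF_rep = (-1.8400,1.6700)
Δp = p'−p = (-0.2300,0.2087); α = Δx/Fx = (-23/100) / (-46/25) = 1/8
check: Δy/Fy = (167/800) / (167/100) = 1/8 ✓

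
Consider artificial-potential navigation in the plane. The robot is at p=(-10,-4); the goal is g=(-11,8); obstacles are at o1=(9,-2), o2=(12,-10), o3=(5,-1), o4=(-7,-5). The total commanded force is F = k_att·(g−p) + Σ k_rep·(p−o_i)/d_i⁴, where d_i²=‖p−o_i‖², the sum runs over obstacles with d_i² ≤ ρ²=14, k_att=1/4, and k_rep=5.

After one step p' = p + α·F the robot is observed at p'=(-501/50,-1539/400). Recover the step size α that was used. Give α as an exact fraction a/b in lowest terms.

F_att = 1/4·(g−p) = 1/4·(-1,12) = (-0.2500,3.0000)
o1: d²=365 > ρ²=14 → inactive
o2: d²=520 > ρ²=14 → inactive
o3: d²=234 > ρ²=14 → inactive
o4: d²=10 ≤ ρ²=14; F_rep = 5·(-3,1)/10² = (-0.1500,0.0500)
F = F_att + ΣF_rep = (-0.4000,3.0500)
Δp = p'−p = (-0.0200,0.1525); α = Δx/Fx = (-1/50) / (-2/5) = 1/20
check: Δy/Fy = (61/400) / (61/20) = 1/20 ✓

α = 1/20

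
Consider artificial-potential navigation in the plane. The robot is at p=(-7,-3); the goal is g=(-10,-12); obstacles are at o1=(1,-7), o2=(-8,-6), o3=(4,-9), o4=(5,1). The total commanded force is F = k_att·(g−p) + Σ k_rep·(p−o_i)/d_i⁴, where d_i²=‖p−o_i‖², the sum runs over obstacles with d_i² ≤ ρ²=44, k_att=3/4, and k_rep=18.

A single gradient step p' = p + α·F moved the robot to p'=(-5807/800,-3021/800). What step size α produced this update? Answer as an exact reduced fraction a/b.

F_att = 3/4·(g−p) = 3/4·(-3,-9) = (-2.2500,-6.7500)
o1: d²=80 > ρ²=44 → inactive
o2: d²=10 ≤ ρ²=44; F_rep = 18·(1,3)/10² = (0.1800,0.5400)
o3: d²=157 > ρ²=44 → inactive
o4: d²=160 > ρ²=44 → inactive
F = F_att + ΣF_rep = (-2.0700,-6.2100)
Δp = p'−p = (-0.2587,-0.7762); α = Δx/Fx = (-207/800) / (-207/100) = 1/8
check: Δy/Fy = (-621/800) / (-621/100) = 1/8 ✓

α = 1/8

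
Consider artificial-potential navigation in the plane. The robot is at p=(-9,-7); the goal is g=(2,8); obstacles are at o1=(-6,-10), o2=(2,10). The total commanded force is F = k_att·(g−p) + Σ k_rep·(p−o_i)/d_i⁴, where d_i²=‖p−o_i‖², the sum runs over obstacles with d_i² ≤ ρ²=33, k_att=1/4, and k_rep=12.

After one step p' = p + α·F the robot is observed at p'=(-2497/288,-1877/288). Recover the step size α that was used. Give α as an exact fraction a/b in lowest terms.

α = 1/8

F_att = 1/4·(g−p) = 1/4·(11,15) = (2.7500,3.7500)
o1: d²=18 ≤ ρ²=33; F_rep = 12·(-3,3)/18² = (-0.1111,0.1111)
o2: d²=410 > ρ²=33 → inactive
F = F_att + ΣF_rep = (2.6389,3.8611)
Δp = p'−p = (0.3299,0.4826); α = Δx/Fx = (95/288) / (95/36) = 1/8
check: Δy/Fy = (139/288) / (139/36) = 1/8 ✓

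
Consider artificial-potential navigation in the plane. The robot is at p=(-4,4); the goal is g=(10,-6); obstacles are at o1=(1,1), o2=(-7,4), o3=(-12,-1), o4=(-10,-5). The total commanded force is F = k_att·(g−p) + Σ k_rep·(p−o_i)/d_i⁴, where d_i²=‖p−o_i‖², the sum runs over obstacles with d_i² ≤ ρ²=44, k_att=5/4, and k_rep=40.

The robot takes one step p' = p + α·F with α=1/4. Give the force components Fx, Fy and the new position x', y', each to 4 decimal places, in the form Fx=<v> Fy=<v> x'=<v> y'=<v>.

Fx=18.8085 Fy=-12.3962 x'=0.7021 y'=0.9010

F_att = 5/4·(g−p) = 5/4·(14,-10) = (17.5000,-12.5000)
o1: d²=34 ≤ ρ²=44; F_rep = 40·(-5,3)/34² = (-0.1730,0.1038)
o2: d²=9 ≤ ρ²=44; F_rep = 40·(3,0)/9² = (1.4815,0.0000)
o3: d²=89 > ρ²=44 → inactive
o4: d²=117 > ρ²=44 → inactive
F = F_att + ΣF_rep = (18.8085,-12.3962)
p' = p + 1/4·F = (0.7021,0.9010)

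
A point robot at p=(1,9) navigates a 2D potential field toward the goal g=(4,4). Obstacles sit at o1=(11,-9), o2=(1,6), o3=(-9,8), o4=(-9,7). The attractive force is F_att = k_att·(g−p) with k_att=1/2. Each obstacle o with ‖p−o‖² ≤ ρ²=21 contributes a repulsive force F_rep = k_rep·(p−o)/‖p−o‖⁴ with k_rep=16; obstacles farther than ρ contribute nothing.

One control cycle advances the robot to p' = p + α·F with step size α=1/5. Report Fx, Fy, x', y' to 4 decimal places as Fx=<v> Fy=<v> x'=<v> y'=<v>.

Fx=1.5000 Fy=-1.9074 x'=1.3000 y'=8.6185

F_att = 1/2·(g−p) = 1/2·(3,-5) = (1.5000,-2.5000)
o1: d²=424 > ρ²=21 → inactive
o2: d²=9 ≤ ρ²=21; F_rep = 16·(0,3)/9² = (0.0000,0.5926)
o3: d²=101 > ρ²=21 → inactive
o4: d²=104 > ρ²=21 → inactive
F = F_att + ΣF_rep = (1.5000,-1.9074)
p' = p + 1/5·F = (1.3000,8.6185)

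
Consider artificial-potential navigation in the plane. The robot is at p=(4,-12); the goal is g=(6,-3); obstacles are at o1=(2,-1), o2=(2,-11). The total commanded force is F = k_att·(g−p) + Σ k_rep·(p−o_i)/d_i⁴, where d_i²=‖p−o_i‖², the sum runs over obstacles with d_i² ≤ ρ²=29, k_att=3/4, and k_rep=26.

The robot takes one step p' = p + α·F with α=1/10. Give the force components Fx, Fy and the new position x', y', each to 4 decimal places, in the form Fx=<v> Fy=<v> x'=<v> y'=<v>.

Fx=3.5800 Fy=5.7100 x'=4.3580 y'=-11.4290

F_att = 3/4·(g−p) = 3/4·(2,9) = (1.5000,6.7500)
o1: d²=125 > ρ²=29 → inactive
o2: d²=5 ≤ ρ²=29; F_rep = 26·(2,-1)/5² = (2.0800,-1.0400)
F = F_att + ΣF_rep = (3.5800,5.7100)
p' = p + 1/10·F = (4.3580,-11.4290)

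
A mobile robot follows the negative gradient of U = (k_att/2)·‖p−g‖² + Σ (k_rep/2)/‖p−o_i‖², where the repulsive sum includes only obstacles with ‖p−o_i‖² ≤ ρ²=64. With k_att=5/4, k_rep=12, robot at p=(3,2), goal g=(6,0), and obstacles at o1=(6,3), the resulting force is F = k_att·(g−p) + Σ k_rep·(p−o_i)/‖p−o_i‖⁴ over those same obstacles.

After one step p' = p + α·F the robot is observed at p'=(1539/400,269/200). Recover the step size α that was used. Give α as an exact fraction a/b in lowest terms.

α = 1/4

F_att = 5/4·(g−p) = 5/4·(3,-2) = (3.7500,-2.5000)
o1: d²=10 ≤ ρ²=64; F_rep = 12·(-3,-1)/10² = (-0.3600,-0.1200)
F = F_att + ΣF_rep = (3.3900,-2.6200)
Δp = p'−p = (0.8475,-0.6550); α = Δx/Fx = (339/400) / (339/100) = 1/4
check: Δy/Fy = (-131/200) / (-131/50) = 1/4 ✓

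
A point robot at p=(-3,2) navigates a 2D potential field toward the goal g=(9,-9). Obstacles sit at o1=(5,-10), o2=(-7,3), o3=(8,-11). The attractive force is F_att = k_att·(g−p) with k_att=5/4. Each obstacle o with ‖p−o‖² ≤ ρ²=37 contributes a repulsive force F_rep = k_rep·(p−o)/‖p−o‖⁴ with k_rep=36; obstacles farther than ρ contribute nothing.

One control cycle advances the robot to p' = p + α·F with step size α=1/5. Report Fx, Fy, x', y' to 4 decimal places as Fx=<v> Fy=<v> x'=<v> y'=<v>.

F_att = 5/4·(g−p) = 5/4·(12,-11) = (15.0000,-13.7500)
o1: d²=208 > ρ²=37 → inactive
o2: d²=17 ≤ ρ²=37; F_rep = 36·(4,-1)/17² = (0.4983,-0.1246)
o3: d²=290 > ρ²=37 → inactive
F = F_att + ΣF_rep = (15.4983,-13.8746)
p' = p + 1/5·F = (0.0997,-0.7749)

Fx=15.4983 Fy=-13.8746 x'=0.0997 y'=-0.7749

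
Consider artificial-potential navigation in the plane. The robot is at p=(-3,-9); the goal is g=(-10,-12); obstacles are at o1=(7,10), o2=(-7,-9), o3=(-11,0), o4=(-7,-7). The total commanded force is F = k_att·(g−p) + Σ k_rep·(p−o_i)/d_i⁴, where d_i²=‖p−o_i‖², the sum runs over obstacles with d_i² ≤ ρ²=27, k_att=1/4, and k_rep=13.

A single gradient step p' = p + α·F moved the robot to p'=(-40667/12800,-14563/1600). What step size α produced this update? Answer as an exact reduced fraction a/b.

α = 1/8

F_att = 1/4·(g−p) = 1/4·(-7,-3) = (-1.7500,-0.7500)
o1: d²=461 > ρ²=27 → inactive
o2: d²=16 ≤ ρ²=27; F_rep = 13·(4,0)/16² = (0.2031,0.0000)
o3: d²=145 > ρ²=27 → inactive
o4: d²=20 ≤ ρ²=27; F_rep = 13·(4,-2)/20² = (0.1300,-0.0650)
F = F_att + ΣF_rep = (-1.4169,-0.8150)
Δp = p'−p = (-0.1771,-0.1019); α = Δx/Fx = (-2267/12800) / (-2267/1600) = 1/8
check: Δy/Fy = (-163/1600) / (-163/200) = 1/8 ✓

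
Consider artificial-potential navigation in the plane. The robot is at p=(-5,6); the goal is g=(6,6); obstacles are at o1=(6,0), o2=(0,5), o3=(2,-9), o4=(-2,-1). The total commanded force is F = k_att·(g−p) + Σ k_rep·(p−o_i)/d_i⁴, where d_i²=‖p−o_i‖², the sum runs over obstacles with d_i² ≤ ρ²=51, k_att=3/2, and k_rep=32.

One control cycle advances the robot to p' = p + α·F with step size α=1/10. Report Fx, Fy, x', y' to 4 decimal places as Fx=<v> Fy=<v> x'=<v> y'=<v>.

Fx=16.2633 Fy=0.0473 x'=-3.3737 y'=6.0047

F_att = 3/2·(g−p) = 3/2·(11,0) = (16.5000,0.0000)
o1: d²=157 > ρ²=51 → inactive
o2: d²=26 ≤ ρ²=51; F_rep = 32·(-5,1)/26² = (-0.2367,0.0473)
o3: d²=274 > ρ²=51 → inactive
o4: d²=58 > ρ²=51 → inactive
F = F_att + ΣF_rep = (16.2633,0.0473)
p' = p + 1/10·F = (-3.3737,6.0047)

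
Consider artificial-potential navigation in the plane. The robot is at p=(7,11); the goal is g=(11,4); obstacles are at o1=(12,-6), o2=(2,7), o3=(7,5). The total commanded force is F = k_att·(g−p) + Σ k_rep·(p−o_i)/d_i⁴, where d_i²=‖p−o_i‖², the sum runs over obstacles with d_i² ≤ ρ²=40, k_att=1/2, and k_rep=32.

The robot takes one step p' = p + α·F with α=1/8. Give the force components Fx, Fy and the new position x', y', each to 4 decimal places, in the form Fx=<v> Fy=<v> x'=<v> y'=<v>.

Fx=2.0000 Fy=-3.3519 x'=7.2500 y'=10.5810

F_att = 1/2·(g−p) = 1/2·(4,-7) = (2.0000,-3.5000)
o1: d²=314 > ρ²=40 → inactive
o2: d²=41 > ρ²=40 → inactive
o3: d²=36 ≤ ρ²=40; F_rep = 32·(0,6)/36² = (0.0000,0.1481)
F = F_att + ΣF_rep = (2.0000,-3.3519)
p' = p + 1/8·F = (7.2500,10.5810)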